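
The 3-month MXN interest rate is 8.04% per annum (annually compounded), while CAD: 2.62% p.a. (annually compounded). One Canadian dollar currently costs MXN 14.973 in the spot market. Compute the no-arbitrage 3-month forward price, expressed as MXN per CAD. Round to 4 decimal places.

T = 3/12 years.
MXN growth factor: (1 + 0.0804)^(3/12) = 1.01952093.
CAD accumulates by (1 + 0.0262)^(3/12) = 1.00648661.
So F = 14.973 × 1.01952093 / 1.00648661 = 15.166905 (MXN/CAD).

15.1669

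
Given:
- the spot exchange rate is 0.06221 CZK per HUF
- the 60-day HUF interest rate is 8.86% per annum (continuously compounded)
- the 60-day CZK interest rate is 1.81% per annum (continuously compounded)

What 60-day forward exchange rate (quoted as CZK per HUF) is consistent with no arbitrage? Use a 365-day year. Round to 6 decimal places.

0.061493

T = 60/365 years.
CZK growth factor: e^(0.0181×60/365) = 1.0029798.
Growth of 1 HUF over T: e^(0.0886×60/365) = 1.014671.
Forward (CZK per HUF) = 0.06221 × 1.0029798 / 1.014671 = 0.06149321.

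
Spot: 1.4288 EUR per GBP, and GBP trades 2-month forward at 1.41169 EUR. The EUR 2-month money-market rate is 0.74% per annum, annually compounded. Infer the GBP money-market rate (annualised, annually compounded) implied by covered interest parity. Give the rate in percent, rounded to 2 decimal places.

8.29%

T = 2/12 years.
F/S = 1.41169/1.4288 = 0.9880249 = (growth of EUR) / (growth of GBP).
EUR growth factor: (1 + 0.0074)^(2/12) = 1.0012295.
Hence g_GBP = 1.0133646.
r = 1.0133646^(12/2) − 1 = 0.082915 → 8.29%.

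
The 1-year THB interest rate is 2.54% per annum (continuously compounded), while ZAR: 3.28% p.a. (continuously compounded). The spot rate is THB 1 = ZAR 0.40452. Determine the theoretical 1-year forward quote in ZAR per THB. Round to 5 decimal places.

T = 1 year.
ZAR growth factor: e^(0.0328×1) = 1.0333438.
THB growth factor: e^(0.0254×1) = 1.0257253.
Forward (ZAR per THB) = 0.40452 × 1.0333438 / 1.0257253 = 0.4075245.

0.40752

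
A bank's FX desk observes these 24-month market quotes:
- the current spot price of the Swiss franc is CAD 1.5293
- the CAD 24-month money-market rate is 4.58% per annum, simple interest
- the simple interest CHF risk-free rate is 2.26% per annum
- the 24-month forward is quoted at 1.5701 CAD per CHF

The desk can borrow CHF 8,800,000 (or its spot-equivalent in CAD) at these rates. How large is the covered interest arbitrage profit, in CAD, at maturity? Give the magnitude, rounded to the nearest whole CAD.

CAD 249,175

T = 2 years.
Keep in CHF, deliver into the forward: 8,800,000·1.045200·1.5701 = CAD 14,441,402.98.
Swap to CAD now, deposit: 8,800,000·1.5293·1.091600 = CAD 14,690,578.14.
The quoted forward undervalues CHF, so borrow CHF, convert to CAD at spot, deposit the CAD at 4.58%, and buy CHF forward at 1.5701 to cover the loan.
Arbitrage profit = |14,441,402.98 − 14,690,578.14| = CAD 249,175.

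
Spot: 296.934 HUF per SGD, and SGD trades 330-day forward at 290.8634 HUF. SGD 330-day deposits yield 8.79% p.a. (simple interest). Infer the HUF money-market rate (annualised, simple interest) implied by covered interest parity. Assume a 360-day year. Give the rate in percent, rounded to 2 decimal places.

6.38%

T = 330/360 years.
CIP gives F = S · g_HUF/g_SGD, so g_HUF/g_SGD = 290.8634/296.934 = 0.9795557.
The SGD side grows by 1 + 0.0879×330/360 = 1.080575.
So the HUF growth factor = 1.0584834.
r = (1.0584834 − 1)/(330/360) = 0.063800 → 6.38%.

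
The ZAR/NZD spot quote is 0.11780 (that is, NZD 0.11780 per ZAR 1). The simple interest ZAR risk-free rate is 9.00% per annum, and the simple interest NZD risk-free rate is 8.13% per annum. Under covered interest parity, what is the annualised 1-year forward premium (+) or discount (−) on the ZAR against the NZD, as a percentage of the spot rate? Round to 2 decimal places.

-0.80%

T = 1 year.
F = S · g_NZD/g_ZAR = 0.1178 × 1.081300/1.090000 = 0.11685976.
(F − S)/S ÷ T = (0.11685976 − 0.1178)/0.1178/1 = -0.007982 → -0.80%.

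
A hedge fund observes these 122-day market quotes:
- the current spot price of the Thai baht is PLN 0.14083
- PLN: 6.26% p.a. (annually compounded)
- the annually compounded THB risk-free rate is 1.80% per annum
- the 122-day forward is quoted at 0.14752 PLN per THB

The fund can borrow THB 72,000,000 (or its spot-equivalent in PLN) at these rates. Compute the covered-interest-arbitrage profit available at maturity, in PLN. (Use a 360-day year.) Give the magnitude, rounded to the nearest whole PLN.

PLN 335,283

T = 122/360 years.
Invest the THB and cover forward: 72,000,000 × 1.0060640625 × 0.14752 = PLN 10,685,849.08.
Convert at spot and invest in PLN: 72,000,000 × 0.14083 × 1.0207900687 = PLN 10,350,566.31.
The quoted forward overvalues THB, so borrow PLN, buy THB at spot, deposit the THB at 1.80%, and sell the proceeds forward at 0.14752.
The gap between the two covered legs is PLN 335,283.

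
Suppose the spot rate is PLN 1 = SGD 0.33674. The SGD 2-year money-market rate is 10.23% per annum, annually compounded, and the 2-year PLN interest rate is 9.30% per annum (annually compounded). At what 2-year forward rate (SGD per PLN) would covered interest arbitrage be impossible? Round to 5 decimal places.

0.34249

T = 2 years.
SGD accumulates by (1 + 0.1023)^2 = 1.2150653.
PLN growth factor: (1 + 0.0930)^2 = 1.194649.
CIP: F = S · (grow SGD)/(grow PLN) = 0.33674 × 1.2150653/1.194649 = 0.3424948 SGD per PLN.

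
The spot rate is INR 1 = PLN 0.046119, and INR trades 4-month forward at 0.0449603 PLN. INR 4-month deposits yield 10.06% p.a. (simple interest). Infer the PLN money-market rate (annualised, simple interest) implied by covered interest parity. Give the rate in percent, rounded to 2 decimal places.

T = 4/12 years.
F/S = 0.0449603/0.046119 = 0.9748759 = (growth of PLN) / (growth of INR).
INR growth factor: 1 + 0.1006×4/12 = 1.0335333.
Hence g_PLN = 1.0075667.
(1.0075667 − 1)/T = 0.022700, i.e. 2.27%.

2.27%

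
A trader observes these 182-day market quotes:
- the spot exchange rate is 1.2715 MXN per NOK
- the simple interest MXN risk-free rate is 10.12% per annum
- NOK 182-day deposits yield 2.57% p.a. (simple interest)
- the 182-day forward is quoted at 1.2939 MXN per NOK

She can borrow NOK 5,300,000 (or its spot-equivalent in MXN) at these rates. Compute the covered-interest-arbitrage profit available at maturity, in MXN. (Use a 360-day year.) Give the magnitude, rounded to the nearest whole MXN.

MXN 136,959

T = 182/360 years.
Invest the NOK and cover forward: 5,300,000 × 1.012992778 × 1.2939 = MXN 6,946,770.18.
Convert at spot and invest in MXN: 5,300,000 × 1.2715 × 1.051162222 = MXN 7,083,729.66.
The quoted forward undervalues NOK, so borrow NOK, convert to MXN at spot, deposit the MXN at 10.12%, and buy NOK forward at 1.2939 to cover the loan.
Profit = 7,083,729.66 − 6,946,770.18 = MXN 136,959.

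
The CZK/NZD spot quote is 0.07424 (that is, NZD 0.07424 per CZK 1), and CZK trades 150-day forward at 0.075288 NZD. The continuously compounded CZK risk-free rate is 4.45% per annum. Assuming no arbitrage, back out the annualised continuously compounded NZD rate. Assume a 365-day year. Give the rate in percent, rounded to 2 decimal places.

7.86%

T = 150/365 years.
F/S = 0.075288/0.07424 = 1.0141164 = (growth of NZD) / (growth of CZK).
The CZK side grows by e^(0.0445×150/365) = 1.0184559.
So the NZD growth factor = 1.0328328.
Take logs: ln 1.0328328 / (150/365) = 0.078610, so 7.86%.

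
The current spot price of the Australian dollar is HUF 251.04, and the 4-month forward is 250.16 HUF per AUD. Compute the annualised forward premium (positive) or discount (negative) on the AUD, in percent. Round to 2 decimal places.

-1.05%

T = 4/12 years.
Period premium: (250.16 − 251.04)/251.04 = -0.0035054.
×(1/T) gives -1.05% p.a.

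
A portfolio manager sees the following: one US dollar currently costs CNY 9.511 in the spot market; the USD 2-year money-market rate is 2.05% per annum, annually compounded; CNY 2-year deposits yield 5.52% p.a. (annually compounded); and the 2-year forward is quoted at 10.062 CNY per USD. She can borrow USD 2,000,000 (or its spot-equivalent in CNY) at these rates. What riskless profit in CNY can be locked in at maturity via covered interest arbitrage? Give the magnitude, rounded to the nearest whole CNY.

CNY 222,448

T = 2 years.
Route A — deposit USD, sell forward: 2,000,000 × 1.04142025 × 10.062 = CNY 20,957,541.11.
Route B — convert at spot, deposit CNY: 2,000,000 × 9.511 × 1.11344704 = CNY 21,179,989.59.
The quoted forward undervalues USD, so borrow USD, convert to CNY at spot, deposit the CNY at 5.52%, and buy USD forward at 10.062 to cover the loan.
The gap between the two covered legs is CNY 222,448.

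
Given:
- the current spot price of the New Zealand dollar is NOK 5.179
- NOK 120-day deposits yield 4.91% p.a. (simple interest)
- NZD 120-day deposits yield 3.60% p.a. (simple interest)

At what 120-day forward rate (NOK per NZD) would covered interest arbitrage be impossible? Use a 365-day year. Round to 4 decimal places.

T = 120/365 years.
Growth of 1 NOK over T: 1 + 0.0491×120/365 = 1.0161425.
NZD accumulates by 1 + 0.0360×120/365 = 1.0118356.
So F = 5.179 × 1.0161425 / 1.0118356 = 5.201045 (NOK/NZD).

5.2010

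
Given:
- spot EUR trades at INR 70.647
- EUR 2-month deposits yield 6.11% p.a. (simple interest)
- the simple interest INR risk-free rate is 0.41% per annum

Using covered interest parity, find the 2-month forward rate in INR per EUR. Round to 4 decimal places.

69.9826

T = 2/12 years.
INR accumulates by 1 + 0.0041×2/12 = 1.00068333.
EUR growth factor: 1 + 0.0611×2/12 = 1.01018333.
So F = 70.647 × 1.00068333 / 1.01018333 = 69.982619 (INR/EUR).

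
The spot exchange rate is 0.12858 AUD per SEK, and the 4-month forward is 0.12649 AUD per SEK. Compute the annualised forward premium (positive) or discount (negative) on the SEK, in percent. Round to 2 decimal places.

T = 4/12 years.
Period premium: (0.12649 − 0.12858)/0.12858 = -0.0162545.
Annualise by dividing by T: -0.0162545 / (4/12) = -0.048764 → -4.88%.

-4.88%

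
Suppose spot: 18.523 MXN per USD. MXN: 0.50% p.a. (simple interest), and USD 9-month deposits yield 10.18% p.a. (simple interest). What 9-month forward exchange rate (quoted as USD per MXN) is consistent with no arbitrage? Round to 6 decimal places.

T = 9/12 years.
MXN accumulates by 1 + 0.0050×9/12 = 1.003750.
USD growth factor: 1 + 0.1018×9/12 = 1.076350.
Forward (MXN per USD) = 18.523 × 1.003750 / 1.076350 = 17.27362.
Quoted the other way: 1/17.27362 = 0.057892 USD per MXN.

0.057892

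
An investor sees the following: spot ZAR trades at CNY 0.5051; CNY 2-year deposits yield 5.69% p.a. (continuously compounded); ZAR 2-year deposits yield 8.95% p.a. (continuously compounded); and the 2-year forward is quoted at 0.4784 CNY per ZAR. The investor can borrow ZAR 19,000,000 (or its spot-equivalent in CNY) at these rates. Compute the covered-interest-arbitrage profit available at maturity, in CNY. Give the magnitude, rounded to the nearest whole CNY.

CNY 117,755

T = 2 years.
Keep in ZAR, deliver into the forward: 19,000,000·1.196020744·0.4784 = CNY 10,871,350.15.
Swap to CNY now, deposit: 19,000,000·0.5051·1.120527997 = CNY 10,753,595.13.
The quoted forward overvalues ZAR, so borrow CNY, buy ZAR at spot, deposit the ZAR at 8.95%, and sell the proceeds forward at 0.4784.
Profit = 10,871,350.15 − 10,753,595.13 = CNY 117,755.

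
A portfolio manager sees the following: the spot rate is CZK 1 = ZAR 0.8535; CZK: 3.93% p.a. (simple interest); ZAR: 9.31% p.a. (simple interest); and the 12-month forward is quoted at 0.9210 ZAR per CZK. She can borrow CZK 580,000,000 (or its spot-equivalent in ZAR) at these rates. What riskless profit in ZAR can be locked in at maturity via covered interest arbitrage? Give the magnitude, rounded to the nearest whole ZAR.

ZAR 14,055,981

T = 1 year.
Route A — deposit CZK, sell forward: 580,000,000 × 1.039300 × 0.9210 = ZAR 555,173,274.00.
Route B — convert at spot, deposit ZAR: 580,000,000 × 0.8535 × 1.093100 = ZAR 541,117,293.00.
The quoted forward overvalues CZK, so borrow ZAR, buy CZK at spot, deposit the CZK at 3.93%, and sell the proceeds forward at 0.9210.
Profit = 555,173,274.00 − 541,117,293.00 = ZAR 14,055,981.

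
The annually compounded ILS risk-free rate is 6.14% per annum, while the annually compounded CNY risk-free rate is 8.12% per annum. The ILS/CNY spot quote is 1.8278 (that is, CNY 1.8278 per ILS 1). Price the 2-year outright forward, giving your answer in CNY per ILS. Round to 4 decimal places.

T = 2 years.
Growth of 1 CNY over T: (1 + 0.0812)^2 = 1.1689934.
ILS accumulates by (1 + 0.0614)^2 = 1.126570.
So F = 1.8278 × 1.1689934 / 1.126570 = 1.896630 (CNY/ILS).

1.8966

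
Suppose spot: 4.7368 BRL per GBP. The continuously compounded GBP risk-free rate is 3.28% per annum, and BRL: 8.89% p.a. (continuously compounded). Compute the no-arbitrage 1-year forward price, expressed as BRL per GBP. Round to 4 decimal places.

T = 1 year.
Growth of 1 BRL over T: e^(0.0889×1) = 1.0929714.
GBP growth factor: e^(0.0328×1) = 1.0333438.
CIP: F = S · (grow BRL)/(grow GBP) = 4.7368 × 1.0929714/1.0333438 = 5.010130 BRL per GBP.

5.0101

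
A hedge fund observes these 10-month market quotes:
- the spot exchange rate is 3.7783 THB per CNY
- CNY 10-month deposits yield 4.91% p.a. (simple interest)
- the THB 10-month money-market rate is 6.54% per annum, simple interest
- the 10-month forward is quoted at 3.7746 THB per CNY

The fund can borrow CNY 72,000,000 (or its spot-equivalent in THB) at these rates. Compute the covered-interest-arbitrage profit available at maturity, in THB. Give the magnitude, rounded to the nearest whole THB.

T = 10/12 years.
Invest the CNY and cover forward: 72,000,000 × 1.04091666667 × 3.7746 = THB 282,891,171.60.
Convert at spot and invest in THB: 72,000,000 × 3.7783 × 1.054500 = THB 286,863,649.20.
The quoted forward undervalues CNY, so borrow CNY, convert to THB at spot, deposit the THB at 6.54%, and buy CNY forward at 3.7746 to cover the loan.
Arbitrage profit = |282,891,171.60 − 286,863,649.20| = THB 3,972,478.

THB 3,972,478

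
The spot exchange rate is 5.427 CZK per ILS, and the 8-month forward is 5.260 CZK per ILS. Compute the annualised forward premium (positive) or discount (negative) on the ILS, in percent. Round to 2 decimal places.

T = 8/12 years.
ILS trades forward at -3.07721% vs spot over the period.
×(1/T) gives -4.62% p.a.

-4.62%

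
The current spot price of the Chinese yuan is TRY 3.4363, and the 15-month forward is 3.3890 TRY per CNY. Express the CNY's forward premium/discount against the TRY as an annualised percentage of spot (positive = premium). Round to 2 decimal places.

-1.10%

T = 15/12 years.
(F − S)/S = (3.3890 − 3.4363)/3.4363 = -0.0137648.
Per annum: -0.0137648 / (15/12) = -0.011012 = -1.10%.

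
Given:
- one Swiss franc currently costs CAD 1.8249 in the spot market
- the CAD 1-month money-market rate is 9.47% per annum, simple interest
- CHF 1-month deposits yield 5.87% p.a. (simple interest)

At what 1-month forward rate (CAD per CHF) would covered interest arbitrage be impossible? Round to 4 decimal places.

T = 1/12 years.
CAD accumulates by 1 + 0.0947×1/12 = 1.0078917.
CHF accumulates by 1 + 0.0587×1/12 = 1.0048917.
So F = 1.8249 × 1.0078917 / 1.0048917 = 1.830348 (CAD/CHF).

1.8303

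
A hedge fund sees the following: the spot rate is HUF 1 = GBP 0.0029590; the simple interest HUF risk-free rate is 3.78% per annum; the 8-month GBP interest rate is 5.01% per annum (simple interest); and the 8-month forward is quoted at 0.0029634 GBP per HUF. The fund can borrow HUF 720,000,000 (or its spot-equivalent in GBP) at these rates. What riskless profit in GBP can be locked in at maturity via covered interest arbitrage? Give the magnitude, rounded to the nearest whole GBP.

T = 8/12 years.
Invest the HUF and cover forward: 720,000,000 × 1.025200 × 0.0029634 = GBP 2,187,415.93.
Convert at spot and invest in GBP: 720,000,000 × 0.0029590 × 1.033400 = GBP 2,201,638.03.
The quoted forward undervalues HUF, so borrow HUF, convert to GBP at spot, deposit the GBP at 5.01%, and buy HUF forward at 0.0029634 to cover the loan.
Profit = 2,201,638.03 − 2,187,415.93 = GBP 14,222.

GBP 14,222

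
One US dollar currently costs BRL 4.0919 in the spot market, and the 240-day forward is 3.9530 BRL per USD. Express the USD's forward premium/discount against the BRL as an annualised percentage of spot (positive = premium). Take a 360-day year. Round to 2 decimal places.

T = 240/360 years.
USD trades forward at -3.39451% vs spot over the period.
×(1/T) gives -5.09% p.a.

-5.09%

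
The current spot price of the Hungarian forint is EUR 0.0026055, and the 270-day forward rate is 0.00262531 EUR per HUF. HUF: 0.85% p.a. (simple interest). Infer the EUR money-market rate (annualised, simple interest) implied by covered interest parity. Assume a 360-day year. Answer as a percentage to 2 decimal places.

T = 270/360 years.
F/S = 0.00262531/0.0026055 = 1.0076031 = (growth of EUR) / (growth of HUF).
The HUF side grows by 1 + 0.0085×270/360 = 1.006375.
That pins the EUR growth at 1.0140266.
r = (1.0140266 − 1)/(270/360) = 0.018702 → 1.87%.

1.87%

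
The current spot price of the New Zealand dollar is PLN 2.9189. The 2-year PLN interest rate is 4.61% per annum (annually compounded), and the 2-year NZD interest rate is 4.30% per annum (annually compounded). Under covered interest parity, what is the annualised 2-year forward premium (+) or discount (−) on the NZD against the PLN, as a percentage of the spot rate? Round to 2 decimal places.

T = 2 years.
CIP forward (PLN per NZD) = 2.9189 × 1.0943252/1.087849 = 2.9362768.
(F − S)/S ÷ T = (2.9362768 − 2.9189)/2.9189/2 = 0.002977 → 0.30%.

+0.30%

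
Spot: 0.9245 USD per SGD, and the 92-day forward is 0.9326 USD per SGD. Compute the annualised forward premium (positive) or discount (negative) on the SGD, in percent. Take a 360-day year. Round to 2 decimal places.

+3.43%

T = 92/360 years.
(F − S)/S = (0.9326 − 0.9245)/0.9245 = 0.0087615.
Annualise by dividing by T: 0.0087615 / (92/360) = 0.034284 → 3.43%.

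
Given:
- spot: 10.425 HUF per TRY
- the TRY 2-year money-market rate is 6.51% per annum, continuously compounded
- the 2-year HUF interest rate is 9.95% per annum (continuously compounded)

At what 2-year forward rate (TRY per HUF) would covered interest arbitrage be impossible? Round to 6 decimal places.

T = 2 years.
HUF accumulates by e^(0.0995×2) = 1.220182.
TRY accumulates by e^(0.0651×2) = 1.1390562.
So F = 10.425 × 1.220182 / 1.1390562 = 11.16749 (HUF/TRY).
Invert for TRY per HUF: 1 / 11.16749 = 0.089546.

0.089546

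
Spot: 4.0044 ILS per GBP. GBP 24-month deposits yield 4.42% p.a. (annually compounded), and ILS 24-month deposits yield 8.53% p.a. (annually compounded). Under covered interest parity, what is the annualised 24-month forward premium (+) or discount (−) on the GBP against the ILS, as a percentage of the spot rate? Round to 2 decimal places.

+4.01%

T = 2 years.
CIP forward (ILS per GBP) = 4.0044 × 1.1778761/1.0903536 = 4.3258325.
Annualised premium = (F − S)/S × (1/T) = (4.3258325 − 4.0044)/4.0044 ÷ 2 = 4.01%.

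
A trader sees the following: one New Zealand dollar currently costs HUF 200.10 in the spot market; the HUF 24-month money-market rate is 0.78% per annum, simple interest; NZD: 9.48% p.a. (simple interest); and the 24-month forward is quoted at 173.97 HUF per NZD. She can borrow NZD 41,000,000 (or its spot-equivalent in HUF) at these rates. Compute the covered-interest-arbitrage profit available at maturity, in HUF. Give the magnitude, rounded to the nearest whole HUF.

T = 2 years.
Keep in NZD, deliver into the forward: 41,000,000·1.189600·173.97 = HUF 8,485,143,192.00.
Swap to HUF now, deposit: 41,000,000·200.10·1.015600 = HUF 8,332,083,960.00.
The quoted forward overvalues NZD, so borrow HUF, buy NZD at spot, deposit the NZD at 9.48%, and sell the proceeds forward at 173.97.
The gap between the two covered legs is HUF 153,059,232.

HUF 153,059,232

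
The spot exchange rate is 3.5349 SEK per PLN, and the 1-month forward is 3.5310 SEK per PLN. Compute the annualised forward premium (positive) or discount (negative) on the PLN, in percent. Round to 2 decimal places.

T = 1/12 years.
(F − S)/S = (3.5310 − 3.5349)/3.5349 = -0.0011033.
×(1/T) gives -1.32% p.a.

-1.32%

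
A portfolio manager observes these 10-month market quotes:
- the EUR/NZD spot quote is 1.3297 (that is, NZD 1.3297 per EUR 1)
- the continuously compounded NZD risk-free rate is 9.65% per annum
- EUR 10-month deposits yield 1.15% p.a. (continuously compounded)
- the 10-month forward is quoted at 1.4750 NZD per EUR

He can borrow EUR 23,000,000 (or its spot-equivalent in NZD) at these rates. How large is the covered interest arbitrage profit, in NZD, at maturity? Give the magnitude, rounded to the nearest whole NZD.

NZD 1,107,594

T = 10/12 years.
Keep in EUR, deliver into the forward: 23,000,000·1.0096294005·1.4750 = NZD 34,251,677.41.
Swap to NZD now, deposit: 23,000,000·1.3297·1.0837385313 = NZD 33,144,083.88.
The quoted forward overvalues EUR, so borrow NZD, buy EUR at spot, deposit the EUR at 1.15%, and sell the proceeds forward at 1.4750.
Arbitrage profit = |34,251,677.41 − 33,144,083.88| = NZD 1,107,594.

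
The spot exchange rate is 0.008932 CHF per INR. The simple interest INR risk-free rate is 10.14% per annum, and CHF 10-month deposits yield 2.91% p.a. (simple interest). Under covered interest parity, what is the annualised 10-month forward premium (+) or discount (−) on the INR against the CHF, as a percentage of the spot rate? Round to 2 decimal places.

T = 10/12 years.
No-arbitrage forward: 0.008932 × 1.024250 / 1.084500 = 0.008435778 CHF/INR.
(F − S)/S ÷ T = (0.008435778 − 0.008932)/0.008932/(10/12) = -0.066667 → -6.67%.

-6.67%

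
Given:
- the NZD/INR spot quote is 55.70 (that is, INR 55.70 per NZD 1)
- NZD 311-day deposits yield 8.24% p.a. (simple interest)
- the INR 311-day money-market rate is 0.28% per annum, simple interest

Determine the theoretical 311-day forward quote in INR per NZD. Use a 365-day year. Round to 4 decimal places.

T = 311/365 years.
INR accumulates by 1 + 0.0028×311/365 = 1.00238575.
NZD accumulates by 1 + 0.0824×311/365 = 1.07020932.
So F = 55.7 × 1.00238575 / 1.07020932 = 52.170062 (INR/NZD).

52.1701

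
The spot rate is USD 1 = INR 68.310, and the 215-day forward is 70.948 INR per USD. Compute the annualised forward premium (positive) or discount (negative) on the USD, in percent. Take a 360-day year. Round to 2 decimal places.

T = 215/360 years.
(F − S)/S = (70.948 − 68.31)/68.31 = 0.0386181.
×(1/T) gives 6.47% p.a.

+6.47%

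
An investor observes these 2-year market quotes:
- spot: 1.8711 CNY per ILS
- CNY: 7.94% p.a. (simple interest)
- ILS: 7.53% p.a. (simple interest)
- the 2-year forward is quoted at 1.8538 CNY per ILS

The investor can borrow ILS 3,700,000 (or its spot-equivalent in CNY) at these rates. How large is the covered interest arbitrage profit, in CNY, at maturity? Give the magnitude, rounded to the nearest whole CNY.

CNY 130,419

T = 2 years.
Route A — deposit ILS, sell forward: 3,700,000 × 1.150600 × 1.8538 = CNY 7,892,034.44.
Route B — convert at spot, deposit CNY: 3,700,000 × 1.8711 × 1.158800 = CNY 8,022,453.52.
The quoted forward undervalues ILS, so borrow ILS, convert to CNY at spot, deposit the CNY at 7.94%, and buy ILS forward at 1.8538 to cover the loan.
Profit = 8,022,453.52 − 7,892,034.44 = CNY 130,419.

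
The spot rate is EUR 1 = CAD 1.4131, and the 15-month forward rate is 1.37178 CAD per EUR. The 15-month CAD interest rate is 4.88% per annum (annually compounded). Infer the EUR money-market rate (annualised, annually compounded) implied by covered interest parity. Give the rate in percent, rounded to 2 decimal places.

7.40%

T = 15/12 years.
By CIP, F/S equals the CAD-to-EUR growth ratio: 1.37178/1.4131 = 0.9707593.
CAD growth factor: (1 + 0.0488)^(15/12) = 1.0613677.
So the EUR growth factor = 1.0933377.
Annualise: 1.0933377^(12/15) − 1 = 0.073998 = 7.40%.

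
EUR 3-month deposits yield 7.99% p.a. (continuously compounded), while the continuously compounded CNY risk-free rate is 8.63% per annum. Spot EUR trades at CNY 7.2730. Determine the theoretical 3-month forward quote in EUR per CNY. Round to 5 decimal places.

0.13728

T = 3/12 years.
Growth of 1 CNY over T: e^(0.0863×3/12) = 1.0218094.
EUR accumulates by e^(0.0799×3/12) = 1.0201758.
CIP: F = S · (grow CNY)/(grow EUR) = 7.273 × 1.0218094/1.0201758 = 7.284646 CNY per EUR.
Invert for EUR per CNY: 1 / 7.284646 = 0.13728.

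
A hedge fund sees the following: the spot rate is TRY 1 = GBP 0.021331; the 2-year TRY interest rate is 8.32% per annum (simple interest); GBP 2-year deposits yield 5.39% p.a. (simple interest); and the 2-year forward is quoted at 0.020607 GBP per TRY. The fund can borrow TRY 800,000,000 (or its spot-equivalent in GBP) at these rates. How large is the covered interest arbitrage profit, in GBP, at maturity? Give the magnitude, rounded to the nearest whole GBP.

T = 2 years.
Route A — deposit TRY, sell forward: 800,000,000 × 1.166400 × 0.020607 = GBP 19,228,803.84.
Route B — convert at spot, deposit GBP: 800,000,000 × 0.021331 × 1.107800 = GBP 18,904,385.44.
The quoted forward overvalues TRY, so borrow GBP, buy TRY at spot, deposit the TRY at 8.32%, and sell the proceeds forward at 0.020607.
Arbitrage profit = |19,228,803.84 − 18,904,385.44| = GBP 324,418.

GBP 324,418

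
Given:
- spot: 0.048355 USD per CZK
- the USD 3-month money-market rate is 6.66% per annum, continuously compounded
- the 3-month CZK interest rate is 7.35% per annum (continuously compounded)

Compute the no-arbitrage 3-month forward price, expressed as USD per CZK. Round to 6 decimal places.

T = 3/12 years.
USD growth factor: e^(0.0666×3/12) = 1.0167894.
CZK accumulates by e^(0.0735×3/12) = 1.0185449.
CIP: F = S · (grow USD)/(grow CZK) = 0.048355 × 1.0167894/1.0185449 = 0.04827166 USD per CZK.

0.048272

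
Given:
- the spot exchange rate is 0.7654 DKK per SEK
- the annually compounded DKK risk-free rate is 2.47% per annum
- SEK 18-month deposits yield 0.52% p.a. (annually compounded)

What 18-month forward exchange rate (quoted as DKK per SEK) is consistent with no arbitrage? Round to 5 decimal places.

0.78778

T = 18/12 years.
DKK accumulates by (1 + 0.0247)^(18/12) = 1.0372779.
Growth of 1 SEK over T: (1 + 0.0052)^(18/12) = 1.0078101.
Forward (DKK per SEK) = 0.7654 × 1.0372779 / 1.0078101 = 0.7877799.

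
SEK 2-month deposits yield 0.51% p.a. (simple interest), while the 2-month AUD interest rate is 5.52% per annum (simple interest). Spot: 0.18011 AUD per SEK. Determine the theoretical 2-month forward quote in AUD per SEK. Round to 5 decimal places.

0.18161

T = 2/12 years.
AUD accumulates by 1 + 0.0552×2/12 = 1.009200.
SEK accumulates by 1 + 0.0051×2/12 = 1.000850.
CIP: F = S · (grow AUD)/(grow SEK) = 0.18011 × 1.009200/1.000850 = 0.1816126 AUD per SEK.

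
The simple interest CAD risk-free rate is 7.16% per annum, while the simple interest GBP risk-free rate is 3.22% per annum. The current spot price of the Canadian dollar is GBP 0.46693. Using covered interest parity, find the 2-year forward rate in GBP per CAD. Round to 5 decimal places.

0.43474

T = 2 years.
Growth of 1 GBP over T: 1 + 0.0322×2 = 1.064400.
Growth of 1 CAD over T: 1 + 0.0716×2 = 1.143200.
So F = 0.46693 × 1.064400 / 1.143200 = 0.4347448 (GBP/CAD).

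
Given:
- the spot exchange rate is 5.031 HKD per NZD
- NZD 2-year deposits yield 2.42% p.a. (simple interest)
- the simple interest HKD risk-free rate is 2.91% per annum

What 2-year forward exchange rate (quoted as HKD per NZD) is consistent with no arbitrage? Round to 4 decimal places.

T = 2 years.
HKD accumulates by 1 + 0.0291×2 = 1.058200.
NZD growth factor: 1 + 0.0242×2 = 1.048400.
Forward (HKD per NZD) = 5.031 × 1.058200 / 1.048400 = 5.078028.

5.0780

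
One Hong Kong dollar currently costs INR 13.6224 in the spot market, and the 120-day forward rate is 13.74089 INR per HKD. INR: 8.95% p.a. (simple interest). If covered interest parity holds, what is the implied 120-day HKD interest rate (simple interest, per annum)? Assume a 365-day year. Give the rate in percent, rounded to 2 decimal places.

6.25%

T = 120/365 years.
F/S = 13.74089/13.6224 = 1.0086982 = (growth of INR) / (growth of HKD).
The INR side grows by 1 + 0.0895×120/365 = 1.0294247.
So the HKD growth factor = 1.0205478.
(1.0205478 − 1)/T = 0.062500, i.e. 6.25%.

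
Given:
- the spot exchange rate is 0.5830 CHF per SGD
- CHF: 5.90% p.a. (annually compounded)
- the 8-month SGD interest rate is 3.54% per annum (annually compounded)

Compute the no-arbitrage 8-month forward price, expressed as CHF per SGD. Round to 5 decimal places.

0.59183

T = 8/12 years.
CHF growth factor: (1 + 0.0590)^(8/12) = 1.0389564.
SGD growth factor: (1 + 0.0354)^(8/12) = 1.0234629.
CIP: F = S · (grow CHF)/(grow SGD) = 0.583 × 1.0389564/1.0234629 = 0.5918256 CHF per SGD.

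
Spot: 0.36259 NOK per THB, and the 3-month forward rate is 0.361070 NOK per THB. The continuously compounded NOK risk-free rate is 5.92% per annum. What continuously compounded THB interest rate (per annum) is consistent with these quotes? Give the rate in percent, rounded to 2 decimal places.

7.60%

T = 3/12 years.
CIP gives F = S · g_NOK/g_THB, so g_NOK/g_THB = 0.36107/0.36259 = 0.9958079.
The NOK side grows by e^(0.0592×3/12) = 1.0149101.
So the THB growth factor = 1.0191826.
r = ln(1.0191826)/(3/12) = 0.076004 → 7.60%.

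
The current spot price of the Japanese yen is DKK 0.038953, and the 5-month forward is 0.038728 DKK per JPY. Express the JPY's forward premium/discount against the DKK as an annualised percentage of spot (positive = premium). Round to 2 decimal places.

-1.39%

T = 5/12 years.
(F − S)/S = (0.038728 − 0.038953)/0.038953 = -0.0057762.
Annualise by dividing by T: -0.0057762 / (5/12) = -0.013863 → -1.39%.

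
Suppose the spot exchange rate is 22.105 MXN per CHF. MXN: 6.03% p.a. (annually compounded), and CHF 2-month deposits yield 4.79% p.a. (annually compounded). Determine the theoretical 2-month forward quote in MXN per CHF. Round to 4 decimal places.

T = 2/12 years.
MXN growth factor: (1 + 0.0603)^(2/12) = 1.00980642.
CHF growth factor: (1 + 0.0479)^(2/12) = 1.00782851.
Forward (MXN per CHF) = 22.105 × 1.00980642 / 1.00782851 = 22.148382.

22.1484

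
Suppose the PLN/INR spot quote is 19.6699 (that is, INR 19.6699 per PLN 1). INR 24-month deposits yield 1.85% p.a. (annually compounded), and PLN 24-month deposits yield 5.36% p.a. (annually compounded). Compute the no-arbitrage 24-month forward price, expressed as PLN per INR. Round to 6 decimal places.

T = 2 years.
Growth of 1 INR over T: (1 + 0.0185)^2 = 1.0373423.
PLN growth factor: (1 + 0.0536)^2 = 1.110073.
CIP: F = S · (grow INR)/(grow PLN) = 19.6699 × 1.0373423/1.110073 = 18.38115 INR per PLN.
Invert for PLN per INR: 1 / 18.38115 = 0.054404.

0.054404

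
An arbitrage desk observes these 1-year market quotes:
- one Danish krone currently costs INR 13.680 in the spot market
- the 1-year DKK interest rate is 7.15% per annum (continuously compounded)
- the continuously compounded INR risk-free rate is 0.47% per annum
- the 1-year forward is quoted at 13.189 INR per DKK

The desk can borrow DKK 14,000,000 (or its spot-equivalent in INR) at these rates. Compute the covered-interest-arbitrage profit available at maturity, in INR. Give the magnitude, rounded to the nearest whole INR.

INR 5,909,357

T = 1 year.
Keep in DKK, deliver into the forward: 14,000,000·1.0741181507·13.189 = INR 198,331,620.05.
Swap to INR now, deposit: 14,000,000·13.680·1.00471106232 = INR 192,422,262.66.
The quoted forward overvalues DKK, so borrow INR, buy DKK at spot, deposit the DKK at 7.15%, and sell the proceeds forward at 13.189.
The gap between the two covered legs is INR 5,909,357.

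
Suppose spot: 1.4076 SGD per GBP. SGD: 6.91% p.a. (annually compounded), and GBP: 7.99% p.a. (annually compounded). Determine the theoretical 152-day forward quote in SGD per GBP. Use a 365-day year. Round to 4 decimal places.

1.4017

T = 152/365 years.
Growth of 1 SGD over T: (1 + 0.0691)^(152/365) = 1.028216.
GBP accumulates by (1 + 0.0799)^(152/365) = 1.0325288.
CIP: F = S · (grow SGD)/(grow GBP) = 1.4076 × 1.028216/1.0325288 = 1.401721 SGD per GBP.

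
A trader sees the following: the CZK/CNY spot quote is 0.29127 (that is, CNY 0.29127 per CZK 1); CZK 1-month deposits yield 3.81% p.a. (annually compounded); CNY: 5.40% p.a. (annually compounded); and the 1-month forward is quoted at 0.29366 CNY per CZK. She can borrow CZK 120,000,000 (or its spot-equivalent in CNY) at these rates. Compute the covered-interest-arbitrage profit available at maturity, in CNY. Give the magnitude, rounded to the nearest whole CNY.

CNY 243,255

T = 1/12 years.
Route A — deposit CZK, sell forward: 120,000,000 × 1.0031208697 × 0.29366 = CNY 35,349,176.95.
Route B — convert at spot, deposit CNY: 120,000,000 × 0.29127 × 1.0043923223 = CNY 35,105,922.21.
The quoted forward overvalues CZK, so borrow CNY, buy CZK at spot, deposit the CZK at 3.81%, and sell the proceeds forward at 0.29366.
Profit = 35,349,176.95 − 35,105,922.21 = CNY 243,255.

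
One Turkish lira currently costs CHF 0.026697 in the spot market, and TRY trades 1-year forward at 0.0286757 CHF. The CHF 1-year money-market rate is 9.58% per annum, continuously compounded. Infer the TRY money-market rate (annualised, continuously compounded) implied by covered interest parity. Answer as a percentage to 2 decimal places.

T = 1 year.
F/S = 0.0286757/0.026697 = 1.0741169 = (growth of CHF) / (growth of TRY).
The CHF side grows by e^(0.0958×1) = 1.1005389.
Hence g_TRY = 1.0245988.
r = ln(1.0245988)/1 = 0.024301 → 2.43%.

2.43%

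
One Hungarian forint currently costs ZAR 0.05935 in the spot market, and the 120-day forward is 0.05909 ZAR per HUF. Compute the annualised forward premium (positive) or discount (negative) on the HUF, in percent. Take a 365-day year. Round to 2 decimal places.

-1.33%

T = 120/365 years.
Period premium: (0.05909 − 0.05935)/0.05935 = -0.0043808.
Per annum: -0.0043808 / (120/365) = -0.013325 = -1.33%.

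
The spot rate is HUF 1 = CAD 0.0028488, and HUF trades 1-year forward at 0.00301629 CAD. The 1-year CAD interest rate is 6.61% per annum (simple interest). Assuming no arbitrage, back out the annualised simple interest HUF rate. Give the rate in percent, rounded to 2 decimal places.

T = 1 year.
F/S = 0.00301629/0.0028488 = 1.0587932 = (growth of CAD) / (growth of HUF).
The CAD side grows by 1 + 0.0661×1 = 1.066100.
That pins the HUF growth at 1.0069011.
(1.0069011 − 1)/T = 0.006901, i.e. 0.69%.

0.69%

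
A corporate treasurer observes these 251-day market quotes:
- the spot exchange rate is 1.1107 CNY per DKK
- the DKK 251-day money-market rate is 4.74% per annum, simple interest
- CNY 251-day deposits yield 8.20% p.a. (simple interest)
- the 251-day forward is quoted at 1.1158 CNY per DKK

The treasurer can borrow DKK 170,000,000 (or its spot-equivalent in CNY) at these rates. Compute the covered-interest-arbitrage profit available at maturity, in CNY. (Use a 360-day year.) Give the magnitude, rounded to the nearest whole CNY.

T = 251/360 years.
Route A — deposit DKK, sell forward: 170,000,000 × 1.03304833333 × 1.1158 = CNY 195,954,806.16.
Route B — convert at spot, deposit CNY: 170,000,000 × 1.1107 × 1.05717222222 = CNY 199,614,201.83.
The quoted forward undervalues DKK, so borrow DKK, convert to CNY at spot, deposit the CNY at 8.20%, and buy DKK forward at 1.1158 to cover the loan.
The gap between the two covered legs is CNY 3,659,396.

CNY 3,659,396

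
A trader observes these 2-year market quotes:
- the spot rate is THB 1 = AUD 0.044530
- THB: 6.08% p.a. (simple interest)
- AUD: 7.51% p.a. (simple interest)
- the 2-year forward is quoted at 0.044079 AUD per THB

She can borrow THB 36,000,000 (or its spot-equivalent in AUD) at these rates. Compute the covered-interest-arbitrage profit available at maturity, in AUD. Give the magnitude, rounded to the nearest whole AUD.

AUD 64,058

T = 2 years.
Invest the THB and cover forward: 36,000,000 × 1.121600 × 0.044079 = AUD 1,779,804.23.
Convert at spot and invest in AUD: 36,000,000 × 0.044530 × 1.150200 = AUD 1,843,862.62.
The quoted forward undervalues THB, so borrow THB, convert to AUD at spot, deposit the AUD at 7.51%, and buy THB forward at 0.044079 to cover the loan.
Profit = 1,843,862.62 − 1,779,804.23 = AUD 64,058.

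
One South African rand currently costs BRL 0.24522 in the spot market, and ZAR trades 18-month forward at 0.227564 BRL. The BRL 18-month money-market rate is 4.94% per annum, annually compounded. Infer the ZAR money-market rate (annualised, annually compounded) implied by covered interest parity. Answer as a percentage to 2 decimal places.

10.30%

T = 18/12 years.
F/S = 0.227564/0.24522 = 0.9279993 = (growth of BRL) / (growth of ZAR).
The BRL side grows by (1 + 0.0494)^(18/12) = 1.0750077.
That pins the ZAR growth at 1.1584143.
Annualise: 1.1584143^(12/18) − 1 = 0.103001 = 10.30%.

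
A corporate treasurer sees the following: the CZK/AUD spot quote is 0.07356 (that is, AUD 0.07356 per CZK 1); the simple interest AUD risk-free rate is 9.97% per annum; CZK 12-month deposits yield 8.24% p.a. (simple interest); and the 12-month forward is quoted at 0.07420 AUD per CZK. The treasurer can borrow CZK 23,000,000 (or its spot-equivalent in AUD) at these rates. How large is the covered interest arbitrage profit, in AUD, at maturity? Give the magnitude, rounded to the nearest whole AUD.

T = 1 year.
Keep in CZK, deliver into the forward: 23,000,000·1.082400·0.07420 = AUD 1,847,223.84.
Swap to AUD now, deposit: 23,000,000·0.07356·1.099700 = AUD 1,860,560.44.
The quoted forward undervalues CZK, so borrow CZK, convert to AUD at spot, deposit the AUD at 9.97%, and buy CZK forward at 0.07420 to cover the loan.
Arbitrage profit = |1,847,223.84 − 1,860,560.44| = AUD 13,337.

AUD 13,337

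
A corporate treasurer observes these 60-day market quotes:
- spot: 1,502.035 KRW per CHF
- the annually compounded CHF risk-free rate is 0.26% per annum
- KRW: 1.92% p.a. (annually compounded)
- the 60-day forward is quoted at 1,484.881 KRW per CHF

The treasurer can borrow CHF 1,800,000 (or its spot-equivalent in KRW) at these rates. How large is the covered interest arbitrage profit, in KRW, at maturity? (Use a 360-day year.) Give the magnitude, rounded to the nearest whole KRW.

T = 60/360 years.
Invest the CHF and cover forward: 1,800,000 × 1.000432864633 × 1484.881 = KRW 2,673,942,754.44.
Convert at spot and invest in KRW: 1,800,000 × 1502.035 × 1.003174696347 = KRW 2,712,246,309.05.
The quoted forward undervalues CHF, so borrow CHF, convert to KRW at spot, deposit the KRW at 1.92%, and buy CHF forward at 1,484.881 to cover the loan.
Arbitrage profit = |2,673,942,754.44 − 2,712,246,309.05| = KRW 38,303,555.

KRW 38,303,555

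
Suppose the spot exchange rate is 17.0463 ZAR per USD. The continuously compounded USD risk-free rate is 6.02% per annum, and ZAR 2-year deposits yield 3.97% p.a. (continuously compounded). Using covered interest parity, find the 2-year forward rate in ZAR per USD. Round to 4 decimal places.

T = 2 years.
Growth of 1 ZAR over T: e^(0.0397×2) = 1.08263729.
USD accumulates by e^(0.0602×2) = 1.12794794.
So F = 17.0463 × 1.08263729 / 1.12794794 = 16.361535 (ZAR/USD).

16.3615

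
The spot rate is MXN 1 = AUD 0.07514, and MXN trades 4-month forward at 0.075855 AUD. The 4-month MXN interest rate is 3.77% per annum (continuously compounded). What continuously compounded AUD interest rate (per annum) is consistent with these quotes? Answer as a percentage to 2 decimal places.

6.61%

T = 4/12 years.
CIP gives F = S · g_AUD/g_MXN, so g_AUD/g_MXN = 0.075855/0.07514 = 1.0095156.
MXN growth factor: e^(0.0377×4/12) = 1.012646.
So the AUD growth factor = 1.0222819.
Take logs: ln 1.0222819 / (4/12) = 0.066112, so 6.61%.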